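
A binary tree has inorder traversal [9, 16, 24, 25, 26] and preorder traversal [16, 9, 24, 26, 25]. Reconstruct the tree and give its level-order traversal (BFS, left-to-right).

Inorder:  [9, 16, 24, 25, 26]
Preorder: [16, 9, 24, 26, 25]
Algorithm: preorder visits root first, so consume preorder in order;
for each root, split the current inorder slice at that value into
left-subtree inorder and right-subtree inorder, then recurse.
Recursive splits:
  root=16; inorder splits into left=[9], right=[24, 25, 26]
  root=9; inorder splits into left=[], right=[]
  root=24; inorder splits into left=[], right=[25, 26]
  root=26; inorder splits into left=[25], right=[]
  root=25; inorder splits into left=[], right=[]
Reconstructed level-order: [16, 9, 24, 26, 25]


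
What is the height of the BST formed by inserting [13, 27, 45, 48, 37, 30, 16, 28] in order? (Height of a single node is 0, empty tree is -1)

Insertion order: [13, 27, 45, 48, 37, 30, 16, 28]
Tree (level-order array): [13, None, 27, 16, 45, None, None, 37, 48, 30, None, None, None, 28]
Compute height bottom-up (empty subtree = -1):
  height(16) = 1 + max(-1, -1) = 0
  height(28) = 1 + max(-1, -1) = 0
  height(30) = 1 + max(0, -1) = 1
  height(37) = 1 + max(1, -1) = 2
  height(48) = 1 + max(-1, -1) = 0
  height(45) = 1 + max(2, 0) = 3
  height(27) = 1 + max(0, 3) = 4
  height(13) = 1 + max(-1, 4) = 5
Height = 5


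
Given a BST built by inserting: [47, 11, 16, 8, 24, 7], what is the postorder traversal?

Tree insertion order: [47, 11, 16, 8, 24, 7]
Tree (level-order array): [47, 11, None, 8, 16, 7, None, None, 24]
Postorder traversal: [7, 8, 24, 16, 11, 47]


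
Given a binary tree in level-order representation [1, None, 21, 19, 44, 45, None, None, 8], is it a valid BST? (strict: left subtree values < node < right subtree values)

Level-order array: [1, None, 21, 19, 44, 45, None, None, 8]
Validate using subtree bounds (lo, hi): at each node, require lo < value < hi,
then recurse left with hi=value and right with lo=value.
Preorder trace (stopping at first violation):
  at node 1 with bounds (-inf, +inf): OK
  at node 21 with bounds (1, +inf): OK
  at node 19 with bounds (1, 21): OK
  at node 45 with bounds (1, 19): VIOLATION
Node 45 violates its bound: not (1 < 45 < 19).
Result: Not a valid BST


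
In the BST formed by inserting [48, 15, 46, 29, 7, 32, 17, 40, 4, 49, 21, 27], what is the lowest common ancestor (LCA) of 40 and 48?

Tree insertion order: [48, 15, 46, 29, 7, 32, 17, 40, 4, 49, 21, 27]
Tree (level-order array): [48, 15, 49, 7, 46, None, None, 4, None, 29, None, None, None, 17, 32, None, 21, None, 40, None, 27]
In a BST, the LCA of p=40, q=48 is the first node v on the
root-to-leaf path with p <= v <= q (go left if both < v, right if both > v).
Walk from root:
  at 48: 40 <= 48 <= 48, this is the LCA
LCA = 48


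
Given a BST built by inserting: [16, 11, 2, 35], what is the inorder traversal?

Tree insertion order: [16, 11, 2, 35]
Tree (level-order array): [16, 11, 35, 2]
Inorder traversal: [2, 11, 16, 35]


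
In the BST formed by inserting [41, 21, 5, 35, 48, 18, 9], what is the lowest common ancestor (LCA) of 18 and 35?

Tree insertion order: [41, 21, 5, 35, 48, 18, 9]
Tree (level-order array): [41, 21, 48, 5, 35, None, None, None, 18, None, None, 9]
In a BST, the LCA of p=18, q=35 is the first node v on the
root-to-leaf path with p <= v <= q (go left if both < v, right if both > v).
Walk from root:
  at 41: both 18 and 35 < 41, go left
  at 21: 18 <= 21 <= 35, this is the LCA
LCA = 21


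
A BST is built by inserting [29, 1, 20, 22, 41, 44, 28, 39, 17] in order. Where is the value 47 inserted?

Starting tree (level order): [29, 1, 41, None, 20, 39, 44, 17, 22, None, None, None, None, None, None, None, 28]
Insertion path: 29 -> 41 -> 44
Result: insert 47 as right child of 44
Final tree (level order): [29, 1, 41, None, 20, 39, 44, 17, 22, None, None, None, 47, None, None, None, 28]


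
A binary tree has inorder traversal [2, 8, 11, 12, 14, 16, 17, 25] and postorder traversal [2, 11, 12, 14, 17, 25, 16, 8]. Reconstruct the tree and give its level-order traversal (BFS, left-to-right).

Inorder:   [2, 8, 11, 12, 14, 16, 17, 25]
Postorder: [2, 11, 12, 14, 17, 25, 16, 8]
Algorithm: postorder visits root last, so walk postorder right-to-left;
each value is the root of the current inorder slice — split it at that
value, recurse on the right subtree first, then the left.
Recursive splits:
  root=8; inorder splits into left=[2], right=[11, 12, 14, 16, 17, 25]
  root=16; inorder splits into left=[11, 12, 14], right=[17, 25]
  root=25; inorder splits into left=[17], right=[]
  root=17; inorder splits into left=[], right=[]
  root=14; inorder splits into left=[11, 12], right=[]
  root=12; inorder splits into left=[11], right=[]
  root=11; inorder splits into left=[], right=[]
  root=2; inorder splits into left=[], right=[]
Reconstructed level-order: [8, 2, 16, 14, 25, 12, 17, 11]


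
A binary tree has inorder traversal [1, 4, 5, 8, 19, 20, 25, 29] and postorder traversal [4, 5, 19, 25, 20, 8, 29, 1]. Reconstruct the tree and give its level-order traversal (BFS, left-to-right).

Inorder:   [1, 4, 5, 8, 19, 20, 25, 29]
Postorder: [4, 5, 19, 25, 20, 8, 29, 1]
Algorithm: postorder visits root last, so walk postorder right-to-left;
each value is the root of the current inorder slice — split it at that
value, recurse on the right subtree first, then the left.
Recursive splits:
  root=1; inorder splits into left=[], right=[4, 5, 8, 19, 20, 25, 29]
  root=29; inorder splits into left=[4, 5, 8, 19, 20, 25], right=[]
  root=8; inorder splits into left=[4, 5], right=[19, 20, 25]
  root=20; inorder splits into left=[19], right=[25]
  root=25; inorder splits into left=[], right=[]
  root=19; inorder splits into left=[], right=[]
  root=5; inorder splits into left=[4], right=[]
  root=4; inorder splits into left=[], right=[]
Reconstructed level-order: [1, 29, 8, 5, 20, 4, 19, 25]


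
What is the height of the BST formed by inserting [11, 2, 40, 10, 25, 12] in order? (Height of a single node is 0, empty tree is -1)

Insertion order: [11, 2, 40, 10, 25, 12]
Tree (level-order array): [11, 2, 40, None, 10, 25, None, None, None, 12]
Compute height bottom-up (empty subtree = -1):
  height(10) = 1 + max(-1, -1) = 0
  height(2) = 1 + max(-1, 0) = 1
  height(12) = 1 + max(-1, -1) = 0
  height(25) = 1 + max(0, -1) = 1
  height(40) = 1 + max(1, -1) = 2
  height(11) = 1 + max(1, 2) = 3
Height = 3


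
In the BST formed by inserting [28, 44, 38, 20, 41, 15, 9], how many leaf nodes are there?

Tree built from: [28, 44, 38, 20, 41, 15, 9]
Tree (level-order array): [28, 20, 44, 15, None, 38, None, 9, None, None, 41]
Rule: A leaf has 0 children.
Per-node child counts:
  node 28: 2 child(ren)
  node 20: 1 child(ren)
  node 15: 1 child(ren)
  node 9: 0 child(ren)
  node 44: 1 child(ren)
  node 38: 1 child(ren)
  node 41: 0 child(ren)
Matching nodes: [9, 41]
Count of leaf nodes: 2


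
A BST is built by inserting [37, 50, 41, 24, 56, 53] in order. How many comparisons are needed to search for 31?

Search path for 31: 37 -> 24
Found: False
Comparisons: 2


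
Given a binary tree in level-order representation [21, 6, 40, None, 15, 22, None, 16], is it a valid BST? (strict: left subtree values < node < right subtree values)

Level-order array: [21, 6, 40, None, 15, 22, None, 16]
Validate using subtree bounds (lo, hi): at each node, require lo < value < hi,
then recurse left with hi=value and right with lo=value.
Preorder trace (stopping at first violation):
  at node 21 with bounds (-inf, +inf): OK
  at node 6 with bounds (-inf, 21): OK
  at node 15 with bounds (6, 21): OK
  at node 16 with bounds (6, 15): VIOLATION
Node 16 violates its bound: not (6 < 16 < 15).
Result: Not a valid BST


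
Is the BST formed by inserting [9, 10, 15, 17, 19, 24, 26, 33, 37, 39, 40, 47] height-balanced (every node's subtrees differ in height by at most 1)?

Tree (level-order array): [9, None, 10, None, 15, None, 17, None, 19, None, 24, None, 26, None, 33, None, 37, None, 39, None, 40, None, 47]
Definition: a tree is height-balanced if, at every node, |h(left) - h(right)| <= 1 (empty subtree has height -1).
Bottom-up per-node check:
  node 47: h_left=-1, h_right=-1, diff=0 [OK], height=0
  node 40: h_left=-1, h_right=0, diff=1 [OK], height=1
  node 39: h_left=-1, h_right=1, diff=2 [FAIL (|-1-1|=2 > 1)], height=2
  node 37: h_left=-1, h_right=2, diff=3 [FAIL (|-1-2|=3 > 1)], height=3
  node 33: h_left=-1, h_right=3, diff=4 [FAIL (|-1-3|=4 > 1)], height=4
  node 26: h_left=-1, h_right=4, diff=5 [FAIL (|-1-4|=5 > 1)], height=5
  node 24: h_left=-1, h_right=5, diff=6 [FAIL (|-1-5|=6 > 1)], height=6
  node 19: h_left=-1, h_right=6, diff=7 [FAIL (|-1-6|=7 > 1)], height=7
  node 17: h_left=-1, h_right=7, diff=8 [FAIL (|-1-7|=8 > 1)], height=8
  node 15: h_left=-1, h_right=8, diff=9 [FAIL (|-1-8|=9 > 1)], height=9
  node 10: h_left=-1, h_right=9, diff=10 [FAIL (|-1-9|=10 > 1)], height=10
  node 9: h_left=-1, h_right=10, diff=11 [FAIL (|-1-10|=11 > 1)], height=11
Node 39 violates the condition: |-1 - 1| = 2 > 1.
Result: Not balanced


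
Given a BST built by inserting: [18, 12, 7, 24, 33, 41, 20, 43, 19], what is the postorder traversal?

Tree insertion order: [18, 12, 7, 24, 33, 41, 20, 43, 19]
Tree (level-order array): [18, 12, 24, 7, None, 20, 33, None, None, 19, None, None, 41, None, None, None, 43]
Postorder traversal: [7, 12, 19, 20, 43, 41, 33, 24, 18]


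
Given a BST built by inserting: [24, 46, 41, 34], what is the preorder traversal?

Tree insertion order: [24, 46, 41, 34]
Tree (level-order array): [24, None, 46, 41, None, 34]
Preorder traversal: [24, 46, 41, 34]


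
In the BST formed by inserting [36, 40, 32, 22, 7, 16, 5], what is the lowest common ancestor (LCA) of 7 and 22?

Tree insertion order: [36, 40, 32, 22, 7, 16, 5]
Tree (level-order array): [36, 32, 40, 22, None, None, None, 7, None, 5, 16]
In a BST, the LCA of p=7, q=22 is the first node v on the
root-to-leaf path with p <= v <= q (go left if both < v, right if both > v).
Walk from root:
  at 36: both 7 and 22 < 36, go left
  at 32: both 7 and 22 < 32, go left
  at 22: 7 <= 22 <= 22, this is the LCA
LCA = 22


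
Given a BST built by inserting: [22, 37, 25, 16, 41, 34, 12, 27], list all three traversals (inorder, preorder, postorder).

Tree insertion order: [22, 37, 25, 16, 41, 34, 12, 27]
Tree (level-order array): [22, 16, 37, 12, None, 25, 41, None, None, None, 34, None, None, 27]
Inorder (L, root, R): [12, 16, 22, 25, 27, 34, 37, 41]
Preorder (root, L, R): [22, 16, 12, 37, 25, 34, 27, 41]
Postorder (L, R, root): [12, 16, 27, 34, 25, 41, 37, 22]


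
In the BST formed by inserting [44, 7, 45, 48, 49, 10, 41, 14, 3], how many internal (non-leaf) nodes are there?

Tree built from: [44, 7, 45, 48, 49, 10, 41, 14, 3]
Tree (level-order array): [44, 7, 45, 3, 10, None, 48, None, None, None, 41, None, 49, 14]
Rule: An internal node has at least one child.
Per-node child counts:
  node 44: 2 child(ren)
  node 7: 2 child(ren)
  node 3: 0 child(ren)
  node 10: 1 child(ren)
  node 41: 1 child(ren)
  node 14: 0 child(ren)
  node 45: 1 child(ren)
  node 48: 1 child(ren)
  node 49: 0 child(ren)
Matching nodes: [44, 7, 10, 41, 45, 48]
Count of internal (non-leaf) nodes: 6


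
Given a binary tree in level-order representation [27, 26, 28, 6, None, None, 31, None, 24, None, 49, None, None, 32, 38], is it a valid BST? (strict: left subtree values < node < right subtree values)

Level-order array: [27, 26, 28, 6, None, None, 31, None, 24, None, 49, None, None, 32, 38]
Validate using subtree bounds (lo, hi): at each node, require lo < value < hi,
then recurse left with hi=value and right with lo=value.
Preorder trace (stopping at first violation):
  at node 27 with bounds (-inf, +inf): OK
  at node 26 with bounds (-inf, 27): OK
  at node 6 with bounds (-inf, 26): OK
  at node 24 with bounds (6, 26): OK
  at node 28 with bounds (27, +inf): OK
  at node 31 with bounds (28, +inf): OK
  at node 49 with bounds (31, +inf): OK
  at node 32 with bounds (31, 49): OK
  at node 38 with bounds (49, +inf): VIOLATION
Node 38 violates its bound: not (49 < 38 < +inf).
Result: Not a valid BST


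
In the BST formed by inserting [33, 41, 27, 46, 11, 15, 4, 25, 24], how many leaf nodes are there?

Tree built from: [33, 41, 27, 46, 11, 15, 4, 25, 24]
Tree (level-order array): [33, 27, 41, 11, None, None, 46, 4, 15, None, None, None, None, None, 25, 24]
Rule: A leaf has 0 children.
Per-node child counts:
  node 33: 2 child(ren)
  node 27: 1 child(ren)
  node 11: 2 child(ren)
  node 4: 0 child(ren)
  node 15: 1 child(ren)
  node 25: 1 child(ren)
  node 24: 0 child(ren)
  node 41: 1 child(ren)
  node 46: 0 child(ren)
Matching nodes: [4, 24, 46]
Count of leaf nodes: 3


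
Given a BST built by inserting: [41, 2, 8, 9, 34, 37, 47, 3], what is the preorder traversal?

Tree insertion order: [41, 2, 8, 9, 34, 37, 47, 3]
Tree (level-order array): [41, 2, 47, None, 8, None, None, 3, 9, None, None, None, 34, None, 37]
Preorder traversal: [41, 2, 8, 3, 9, 34, 37, 47]


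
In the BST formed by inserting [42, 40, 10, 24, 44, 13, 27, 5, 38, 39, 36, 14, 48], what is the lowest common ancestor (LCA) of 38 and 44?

Tree insertion order: [42, 40, 10, 24, 44, 13, 27, 5, 38, 39, 36, 14, 48]
Tree (level-order array): [42, 40, 44, 10, None, None, 48, 5, 24, None, None, None, None, 13, 27, None, 14, None, 38, None, None, 36, 39]
In a BST, the LCA of p=38, q=44 is the first node v on the
root-to-leaf path with p <= v <= q (go left if both < v, right if both > v).
Walk from root:
  at 42: 38 <= 42 <= 44, this is the LCA
LCA = 42


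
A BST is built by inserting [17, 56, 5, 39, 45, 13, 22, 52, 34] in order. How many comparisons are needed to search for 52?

Search path for 52: 17 -> 56 -> 39 -> 45 -> 52
Found: True
Comparisons: 5


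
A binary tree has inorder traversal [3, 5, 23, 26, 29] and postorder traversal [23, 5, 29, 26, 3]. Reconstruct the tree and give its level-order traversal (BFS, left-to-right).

Inorder:   [3, 5, 23, 26, 29]
Postorder: [23, 5, 29, 26, 3]
Algorithm: postorder visits root last, so walk postorder right-to-left;
each value is the root of the current inorder slice — split it at that
value, recurse on the right subtree first, then the left.
Recursive splits:
  root=3; inorder splits into left=[], right=[5, 23, 26, 29]
  root=26; inorder splits into left=[5, 23], right=[29]
  root=29; inorder splits into left=[], right=[]
  root=5; inorder splits into left=[], right=[23]
  root=23; inorder splits into left=[], right=[]
Reconstructed level-order: [3, 26, 5, 29, 23]


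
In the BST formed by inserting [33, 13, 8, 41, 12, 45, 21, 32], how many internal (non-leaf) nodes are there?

Tree built from: [33, 13, 8, 41, 12, 45, 21, 32]
Tree (level-order array): [33, 13, 41, 8, 21, None, 45, None, 12, None, 32]
Rule: An internal node has at least one child.
Per-node child counts:
  node 33: 2 child(ren)
  node 13: 2 child(ren)
  node 8: 1 child(ren)
  node 12: 0 child(ren)
  node 21: 1 child(ren)
  node 32: 0 child(ren)
  node 41: 1 child(ren)
  node 45: 0 child(ren)
Matching nodes: [33, 13, 8, 21, 41]
Count of internal (non-leaf) nodes: 5


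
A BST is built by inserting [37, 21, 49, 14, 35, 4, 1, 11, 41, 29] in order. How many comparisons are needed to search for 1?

Search path for 1: 37 -> 21 -> 14 -> 4 -> 1
Found: True
Comparisons: 5


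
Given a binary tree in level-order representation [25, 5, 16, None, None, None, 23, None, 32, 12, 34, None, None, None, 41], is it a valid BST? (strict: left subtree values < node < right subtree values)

Level-order array: [25, 5, 16, None, None, None, 23, None, 32, 12, 34, None, None, None, 41]
Validate using subtree bounds (lo, hi): at each node, require lo < value < hi,
then recurse left with hi=value and right with lo=value.
Preorder trace (stopping at first violation):
  at node 25 with bounds (-inf, +inf): OK
  at node 5 with bounds (-inf, 25): OK
  at node 16 with bounds (25, +inf): VIOLATION
Node 16 violates its bound: not (25 < 16 < +inf).
Result: Not a valid BST


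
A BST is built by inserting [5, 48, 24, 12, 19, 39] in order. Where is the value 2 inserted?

Starting tree (level order): [5, None, 48, 24, None, 12, 39, None, 19]
Insertion path: 5
Result: insert 2 as left child of 5
Final tree (level order): [5, 2, 48, None, None, 24, None, 12, 39, None, 19]


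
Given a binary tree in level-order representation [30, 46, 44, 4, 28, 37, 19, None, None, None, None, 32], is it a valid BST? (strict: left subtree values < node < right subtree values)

Level-order array: [30, 46, 44, 4, 28, 37, 19, None, None, None, None, 32]
Validate using subtree bounds (lo, hi): at each node, require lo < value < hi,
then recurse left with hi=value and right with lo=value.
Preorder trace (stopping at first violation):
  at node 30 with bounds (-inf, +inf): OK
  at node 46 with bounds (-inf, 30): VIOLATION
Node 46 violates its bound: not (-inf < 46 < 30).
Result: Not a valid BST


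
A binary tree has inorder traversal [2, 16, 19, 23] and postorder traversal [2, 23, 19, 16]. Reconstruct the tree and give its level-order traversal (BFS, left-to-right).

Inorder:   [2, 16, 19, 23]
Postorder: [2, 23, 19, 16]
Algorithm: postorder visits root last, so walk postorder right-to-left;
each value is the root of the current inorder slice — split it at that
value, recurse on the right subtree first, then the left.
Recursive splits:
  root=16; inorder splits into left=[2], right=[19, 23]
  root=19; inorder splits into left=[], right=[23]
  root=23; inorder splits into left=[], right=[]
  root=2; inorder splits into left=[], right=[]
Reconstructed level-order: [16, 2, 19, 23]


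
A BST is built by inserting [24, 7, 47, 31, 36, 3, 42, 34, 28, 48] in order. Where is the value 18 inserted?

Starting tree (level order): [24, 7, 47, 3, None, 31, 48, None, None, 28, 36, None, None, None, None, 34, 42]
Insertion path: 24 -> 7
Result: insert 18 as right child of 7
Final tree (level order): [24, 7, 47, 3, 18, 31, 48, None, None, None, None, 28, 36, None, None, None, None, 34, 42]


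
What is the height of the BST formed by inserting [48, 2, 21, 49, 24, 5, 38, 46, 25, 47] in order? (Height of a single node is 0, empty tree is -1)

Insertion order: [48, 2, 21, 49, 24, 5, 38, 46, 25, 47]
Tree (level-order array): [48, 2, 49, None, 21, None, None, 5, 24, None, None, None, 38, 25, 46, None, None, None, 47]
Compute height bottom-up (empty subtree = -1):
  height(5) = 1 + max(-1, -1) = 0
  height(25) = 1 + max(-1, -1) = 0
  height(47) = 1 + max(-1, -1) = 0
  height(46) = 1 + max(-1, 0) = 1
  height(38) = 1 + max(0, 1) = 2
  height(24) = 1 + max(-1, 2) = 3
  height(21) = 1 + max(0, 3) = 4
  height(2) = 1 + max(-1, 4) = 5
  height(49) = 1 + max(-1, -1) = 0
  height(48) = 1 + max(5, 0) = 6
Height = 6


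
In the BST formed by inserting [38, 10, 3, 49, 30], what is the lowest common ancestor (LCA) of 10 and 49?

Tree insertion order: [38, 10, 3, 49, 30]
Tree (level-order array): [38, 10, 49, 3, 30]
In a BST, the LCA of p=10, q=49 is the first node v on the
root-to-leaf path with p <= v <= q (go left if both < v, right if both > v).
Walk from root:
  at 38: 10 <= 38 <= 49, this is the LCA
LCA = 38


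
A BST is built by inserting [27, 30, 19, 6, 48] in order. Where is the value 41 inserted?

Starting tree (level order): [27, 19, 30, 6, None, None, 48]
Insertion path: 27 -> 30 -> 48
Result: insert 41 as left child of 48
Final tree (level order): [27, 19, 30, 6, None, None, 48, None, None, 41]


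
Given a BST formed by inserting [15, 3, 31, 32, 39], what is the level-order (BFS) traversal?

Tree insertion order: [15, 3, 31, 32, 39]
Tree (level-order array): [15, 3, 31, None, None, None, 32, None, 39]
BFS from the root, enqueuing left then right child of each popped node:
  queue [15] -> pop 15, enqueue [3, 31], visited so far: [15]
  queue [3, 31] -> pop 3, enqueue [none], visited so far: [15, 3]
  queue [31] -> pop 31, enqueue [32], visited so far: [15, 3, 31]
  queue [32] -> pop 32, enqueue [39], visited so far: [15, 3, 31, 32]
  queue [39] -> pop 39, enqueue [none], visited so far: [15, 3, 31, 32, 39]
Result: [15, 3, 31, 32, 39]


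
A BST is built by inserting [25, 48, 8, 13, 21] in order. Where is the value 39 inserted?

Starting tree (level order): [25, 8, 48, None, 13, None, None, None, 21]
Insertion path: 25 -> 48
Result: insert 39 as left child of 48
Final tree (level order): [25, 8, 48, None, 13, 39, None, None, 21]


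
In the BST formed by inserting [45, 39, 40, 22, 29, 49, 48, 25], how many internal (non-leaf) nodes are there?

Tree built from: [45, 39, 40, 22, 29, 49, 48, 25]
Tree (level-order array): [45, 39, 49, 22, 40, 48, None, None, 29, None, None, None, None, 25]
Rule: An internal node has at least one child.
Per-node child counts:
  node 45: 2 child(ren)
  node 39: 2 child(ren)
  node 22: 1 child(ren)
  node 29: 1 child(ren)
  node 25: 0 child(ren)
  node 40: 0 child(ren)
  node 49: 1 child(ren)
  node 48: 0 child(ren)
Matching nodes: [45, 39, 22, 29, 49]
Count of internal (non-leaf) nodes: 5


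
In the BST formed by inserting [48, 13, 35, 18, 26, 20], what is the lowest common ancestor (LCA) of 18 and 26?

Tree insertion order: [48, 13, 35, 18, 26, 20]
Tree (level-order array): [48, 13, None, None, 35, 18, None, None, 26, 20]
In a BST, the LCA of p=18, q=26 is the first node v on the
root-to-leaf path with p <= v <= q (go left if both < v, right if both > v).
Walk from root:
  at 48: both 18 and 26 < 48, go left
  at 13: both 18 and 26 > 13, go right
  at 35: both 18 and 26 < 35, go left
  at 18: 18 <= 18 <= 26, this is the LCA
LCA = 18


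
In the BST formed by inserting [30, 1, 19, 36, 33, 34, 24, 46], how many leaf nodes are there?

Tree built from: [30, 1, 19, 36, 33, 34, 24, 46]
Tree (level-order array): [30, 1, 36, None, 19, 33, 46, None, 24, None, 34]
Rule: A leaf has 0 children.
Per-node child counts:
  node 30: 2 child(ren)
  node 1: 1 child(ren)
  node 19: 1 child(ren)
  node 24: 0 child(ren)
  node 36: 2 child(ren)
  node 33: 1 child(ren)
  node 34: 0 child(ren)
  node 46: 0 child(ren)
Matching nodes: [24, 34, 46]
Count of leaf nodes: 3


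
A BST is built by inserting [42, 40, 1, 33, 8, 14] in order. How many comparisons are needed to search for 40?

Search path for 40: 42 -> 40
Found: True
Comparisons: 2


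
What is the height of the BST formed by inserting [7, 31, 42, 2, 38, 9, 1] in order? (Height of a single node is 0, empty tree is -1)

Insertion order: [7, 31, 42, 2, 38, 9, 1]
Tree (level-order array): [7, 2, 31, 1, None, 9, 42, None, None, None, None, 38]
Compute height bottom-up (empty subtree = -1):
  height(1) = 1 + max(-1, -1) = 0
  height(2) = 1 + max(0, -1) = 1
  height(9) = 1 + max(-1, -1) = 0
  height(38) = 1 + max(-1, -1) = 0
  height(42) = 1 + max(0, -1) = 1
  height(31) = 1 + max(0, 1) = 2
  height(7) = 1 + max(1, 2) = 3
Height = 3


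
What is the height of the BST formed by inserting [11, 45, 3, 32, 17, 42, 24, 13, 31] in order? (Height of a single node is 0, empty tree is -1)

Insertion order: [11, 45, 3, 32, 17, 42, 24, 13, 31]
Tree (level-order array): [11, 3, 45, None, None, 32, None, 17, 42, 13, 24, None, None, None, None, None, 31]
Compute height bottom-up (empty subtree = -1):
  height(3) = 1 + max(-1, -1) = 0
  height(13) = 1 + max(-1, -1) = 0
  height(31) = 1 + max(-1, -1) = 0
  height(24) = 1 + max(-1, 0) = 1
  height(17) = 1 + max(0, 1) = 2
  height(42) = 1 + max(-1, -1) = 0
  height(32) = 1 + max(2, 0) = 3
  height(45) = 1 + max(3, -1) = 4
  height(11) = 1 + max(0, 4) = 5
Height = 5


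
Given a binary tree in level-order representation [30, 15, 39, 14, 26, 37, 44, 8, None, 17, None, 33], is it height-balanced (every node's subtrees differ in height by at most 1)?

Tree (level-order array): [30, 15, 39, 14, 26, 37, 44, 8, None, 17, None, 33]
Definition: a tree is height-balanced if, at every node, |h(left) - h(right)| <= 1 (empty subtree has height -1).
Bottom-up per-node check:
  node 8: h_left=-1, h_right=-1, diff=0 [OK], height=0
  node 14: h_left=0, h_right=-1, diff=1 [OK], height=1
  node 17: h_left=-1, h_right=-1, diff=0 [OK], height=0
  node 26: h_left=0, h_right=-1, diff=1 [OK], height=1
  node 15: h_left=1, h_right=1, diff=0 [OK], height=2
  node 33: h_left=-1, h_right=-1, diff=0 [OK], height=0
  node 37: h_left=0, h_right=-1, diff=1 [OK], height=1
  node 44: h_left=-1, h_right=-1, diff=0 [OK], height=0
  node 39: h_left=1, h_right=0, diff=1 [OK], height=2
  node 30: h_left=2, h_right=2, diff=0 [OK], height=3
All nodes satisfy the balance condition.
Result: Balanced


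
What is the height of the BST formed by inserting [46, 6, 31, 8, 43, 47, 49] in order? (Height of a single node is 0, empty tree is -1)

Insertion order: [46, 6, 31, 8, 43, 47, 49]
Tree (level-order array): [46, 6, 47, None, 31, None, 49, 8, 43]
Compute height bottom-up (empty subtree = -1):
  height(8) = 1 + max(-1, -1) = 0
  height(43) = 1 + max(-1, -1) = 0
  height(31) = 1 + max(0, 0) = 1
  height(6) = 1 + max(-1, 1) = 2
  height(49) = 1 + max(-1, -1) = 0
  height(47) = 1 + max(-1, 0) = 1
  height(46) = 1 + max(2, 1) = 3
Height = 3


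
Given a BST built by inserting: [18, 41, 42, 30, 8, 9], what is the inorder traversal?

Tree insertion order: [18, 41, 42, 30, 8, 9]
Tree (level-order array): [18, 8, 41, None, 9, 30, 42]
Inorder traversal: [8, 9, 18, 30, 41, 42]


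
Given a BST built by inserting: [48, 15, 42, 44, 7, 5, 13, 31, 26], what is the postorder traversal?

Tree insertion order: [48, 15, 42, 44, 7, 5, 13, 31, 26]
Tree (level-order array): [48, 15, None, 7, 42, 5, 13, 31, 44, None, None, None, None, 26]
Postorder traversal: [5, 13, 7, 26, 31, 44, 42, 15, 48]


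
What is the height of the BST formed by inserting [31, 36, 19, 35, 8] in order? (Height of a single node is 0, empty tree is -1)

Insertion order: [31, 36, 19, 35, 8]
Tree (level-order array): [31, 19, 36, 8, None, 35]
Compute height bottom-up (empty subtree = -1):
  height(8) = 1 + max(-1, -1) = 0
  height(19) = 1 + max(0, -1) = 1
  height(35) = 1 + max(-1, -1) = 0
  height(36) = 1 + max(0, -1) = 1
  height(31) = 1 + max(1, 1) = 2
Height = 2


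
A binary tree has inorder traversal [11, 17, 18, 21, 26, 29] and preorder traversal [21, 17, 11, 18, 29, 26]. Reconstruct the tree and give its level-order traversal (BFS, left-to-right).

Inorder:  [11, 17, 18, 21, 26, 29]
Preorder: [21, 17, 11, 18, 29, 26]
Algorithm: preorder visits root first, so consume preorder in order;
for each root, split the current inorder slice at that value into
left-subtree inorder and right-subtree inorder, then recurse.
Recursive splits:
  root=21; inorder splits into left=[11, 17, 18], right=[26, 29]
  root=17; inorder splits into left=[11], right=[18]
  root=11; inorder splits into left=[], right=[]
  root=18; inorder splits into left=[], right=[]
  root=29; inorder splits into left=[26], right=[]
  root=26; inorder splits into left=[], right=[]
Reconstructed level-order: [21, 17, 29, 11, 18, 26]


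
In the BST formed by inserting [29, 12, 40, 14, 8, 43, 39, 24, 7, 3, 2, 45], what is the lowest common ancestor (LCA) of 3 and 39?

Tree insertion order: [29, 12, 40, 14, 8, 43, 39, 24, 7, 3, 2, 45]
Tree (level-order array): [29, 12, 40, 8, 14, 39, 43, 7, None, None, 24, None, None, None, 45, 3, None, None, None, None, None, 2]
In a BST, the LCA of p=3, q=39 is the first node v on the
root-to-leaf path with p <= v <= q (go left if both < v, right if both > v).
Walk from root:
  at 29: 3 <= 29 <= 39, this is the LCA
LCA = 29


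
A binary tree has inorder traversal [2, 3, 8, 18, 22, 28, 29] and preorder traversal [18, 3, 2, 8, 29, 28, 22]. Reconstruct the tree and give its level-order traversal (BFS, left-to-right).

Inorder:  [2, 3, 8, 18, 22, 28, 29]
Preorder: [18, 3, 2, 8, 29, 28, 22]
Algorithm: preorder visits root first, so consume preorder in order;
for each root, split the current inorder slice at that value into
left-subtree inorder and right-subtree inorder, then recurse.
Recursive splits:
  root=18; inorder splits into left=[2, 3, 8], right=[22, 28, 29]
  root=3; inorder splits into left=[2], right=[8]
  root=2; inorder splits into left=[], right=[]
  root=8; inorder splits into left=[], right=[]
  root=29; inorder splits into left=[22, 28], right=[]
  root=28; inorder splits into left=[22], right=[]
  root=22; inorder splits into left=[], right=[]
Reconstructed level-order: [18, 3, 29, 2, 8, 28, 22]


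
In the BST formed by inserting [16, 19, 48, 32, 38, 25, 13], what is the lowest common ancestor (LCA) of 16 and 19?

Tree insertion order: [16, 19, 48, 32, 38, 25, 13]
Tree (level-order array): [16, 13, 19, None, None, None, 48, 32, None, 25, 38]
In a BST, the LCA of p=16, q=19 is the first node v on the
root-to-leaf path with p <= v <= q (go left if both < v, right if both > v).
Walk from root:
  at 16: 16 <= 16 <= 19, this is the LCA
LCA = 16


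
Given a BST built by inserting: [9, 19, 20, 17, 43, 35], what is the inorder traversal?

Tree insertion order: [9, 19, 20, 17, 43, 35]
Tree (level-order array): [9, None, 19, 17, 20, None, None, None, 43, 35]
Inorder traversal: [9, 17, 19, 20, 35, 43]


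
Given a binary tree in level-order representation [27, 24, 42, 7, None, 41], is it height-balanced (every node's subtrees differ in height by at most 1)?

Tree (level-order array): [27, 24, 42, 7, None, 41]
Definition: a tree is height-balanced if, at every node, |h(left) - h(right)| <= 1 (empty subtree has height -1).
Bottom-up per-node check:
  node 7: h_left=-1, h_right=-1, diff=0 [OK], height=0
  node 24: h_left=0, h_right=-1, diff=1 [OK], height=1
  node 41: h_left=-1, h_right=-1, diff=0 [OK], height=0
  node 42: h_left=0, h_right=-1, diff=1 [OK], height=1
  node 27: h_left=1, h_right=1, diff=0 [OK], height=2
All nodes satisfy the balance condition.
Result: Balanced


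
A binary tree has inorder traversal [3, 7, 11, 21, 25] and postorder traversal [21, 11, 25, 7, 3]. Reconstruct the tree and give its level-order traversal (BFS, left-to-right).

Inorder:   [3, 7, 11, 21, 25]
Postorder: [21, 11, 25, 7, 3]
Algorithm: postorder visits root last, so walk postorder right-to-left;
each value is the root of the current inorder slice — split it at that
value, recurse on the right subtree first, then the left.
Recursive splits:
  root=3; inorder splits into left=[], right=[7, 11, 21, 25]
  root=7; inorder splits into left=[], right=[11, 21, 25]
  root=25; inorder splits into left=[11, 21], right=[]
  root=11; inorder splits into left=[], right=[21]
  root=21; inorder splits into left=[], right=[]
Reconstructed level-order: [3, 7, 25, 11, 21]


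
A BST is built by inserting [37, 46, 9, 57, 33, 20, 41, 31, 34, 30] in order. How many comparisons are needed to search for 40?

Search path for 40: 37 -> 46 -> 41
Found: False
Comparisons: 3


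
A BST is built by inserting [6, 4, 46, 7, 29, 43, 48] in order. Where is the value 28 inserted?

Starting tree (level order): [6, 4, 46, None, None, 7, 48, None, 29, None, None, None, 43]
Insertion path: 6 -> 46 -> 7 -> 29
Result: insert 28 as left child of 29
Final tree (level order): [6, 4, 46, None, None, 7, 48, None, 29, None, None, 28, 43]


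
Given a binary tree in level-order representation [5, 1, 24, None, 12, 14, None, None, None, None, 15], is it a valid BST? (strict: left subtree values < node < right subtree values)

Level-order array: [5, 1, 24, None, 12, 14, None, None, None, None, 15]
Validate using subtree bounds (lo, hi): at each node, require lo < value < hi,
then recurse left with hi=value and right with lo=value.
Preorder trace (stopping at first violation):
  at node 5 with bounds (-inf, +inf): OK
  at node 1 with bounds (-inf, 5): OK
  at node 12 with bounds (1, 5): VIOLATION
Node 12 violates its bound: not (1 < 12 < 5).
Result: Not a valid BST


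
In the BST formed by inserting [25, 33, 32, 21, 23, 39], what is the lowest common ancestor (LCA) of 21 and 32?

Tree insertion order: [25, 33, 32, 21, 23, 39]
Tree (level-order array): [25, 21, 33, None, 23, 32, 39]
In a BST, the LCA of p=21, q=32 is the first node v on the
root-to-leaf path with p <= v <= q (go left if both < v, right if both > v).
Walk from root:
  at 25: 21 <= 25 <= 32, this is the LCA
LCA = 25


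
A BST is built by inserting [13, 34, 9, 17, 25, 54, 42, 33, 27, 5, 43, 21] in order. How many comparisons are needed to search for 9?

Search path for 9: 13 -> 9
Found: True
Comparisons: 2


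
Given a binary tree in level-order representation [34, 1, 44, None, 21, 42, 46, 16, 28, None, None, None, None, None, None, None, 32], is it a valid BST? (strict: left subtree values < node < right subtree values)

Level-order array: [34, 1, 44, None, 21, 42, 46, 16, 28, None, None, None, None, None, None, None, 32]
Validate using subtree bounds (lo, hi): at each node, require lo < value < hi,
then recurse left with hi=value and right with lo=value.
Preorder trace (stopping at first violation):
  at node 34 with bounds (-inf, +inf): OK
  at node 1 with bounds (-inf, 34): OK
  at node 21 with bounds (1, 34): OK
  at node 16 with bounds (1, 21): OK
  at node 28 with bounds (21, 34): OK
  at node 32 with bounds (28, 34): OK
  at node 44 with bounds (34, +inf): OK
  at node 42 with bounds (34, 44): OK
  at node 46 with bounds (44, +inf): OK
No violation found at any node.
Result: Valid BST


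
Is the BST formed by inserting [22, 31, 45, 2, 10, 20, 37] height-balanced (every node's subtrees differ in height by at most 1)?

Tree (level-order array): [22, 2, 31, None, 10, None, 45, None, 20, 37]
Definition: a tree is height-balanced if, at every node, |h(left) - h(right)| <= 1 (empty subtree has height -1).
Bottom-up per-node check:
  node 20: h_left=-1, h_right=-1, diff=0 [OK], height=0
  node 10: h_left=-1, h_right=0, diff=1 [OK], height=1
  node 2: h_left=-1, h_right=1, diff=2 [FAIL (|-1-1|=2 > 1)], height=2
  node 37: h_left=-1, h_right=-1, diff=0 [OK], height=0
  node 45: h_left=0, h_right=-1, diff=1 [OK], height=1
  node 31: h_left=-1, h_right=1, diff=2 [FAIL (|-1-1|=2 > 1)], height=2
  node 22: h_left=2, h_right=2, diff=0 [OK], height=3
Node 2 violates the condition: |-1 - 1| = 2 > 1.
Result: Not balanced


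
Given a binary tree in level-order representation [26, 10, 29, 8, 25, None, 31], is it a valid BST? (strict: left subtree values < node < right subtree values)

Level-order array: [26, 10, 29, 8, 25, None, 31]
Validate using subtree bounds (lo, hi): at each node, require lo < value < hi,
then recurse left with hi=value and right with lo=value.
Preorder trace (stopping at first violation):
  at node 26 with bounds (-inf, +inf): OK
  at node 10 with bounds (-inf, 26): OK
  at node 8 with bounds (-inf, 10): OK
  at node 25 with bounds (10, 26): OK
  at node 29 with bounds (26, +inf): OK
  at node 31 with bounds (29, +inf): OK
No violation found at any node.
Result: Valid BST


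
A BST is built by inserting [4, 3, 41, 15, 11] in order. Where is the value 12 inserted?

Starting tree (level order): [4, 3, 41, None, None, 15, None, 11]
Insertion path: 4 -> 41 -> 15 -> 11
Result: insert 12 as right child of 11
Final tree (level order): [4, 3, 41, None, None, 15, None, 11, None, None, 12]


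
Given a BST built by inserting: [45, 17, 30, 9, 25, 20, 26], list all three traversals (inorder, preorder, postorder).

Tree insertion order: [45, 17, 30, 9, 25, 20, 26]
Tree (level-order array): [45, 17, None, 9, 30, None, None, 25, None, 20, 26]
Inorder (L, root, R): [9, 17, 20, 25, 26, 30, 45]
Preorder (root, L, R): [45, 17, 9, 30, 25, 20, 26]
Postorder (L, R, root): [9, 20, 26, 25, 30, 17, 45]


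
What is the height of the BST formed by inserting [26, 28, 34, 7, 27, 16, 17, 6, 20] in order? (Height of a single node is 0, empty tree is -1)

Insertion order: [26, 28, 34, 7, 27, 16, 17, 6, 20]
Tree (level-order array): [26, 7, 28, 6, 16, 27, 34, None, None, None, 17, None, None, None, None, None, 20]
Compute height bottom-up (empty subtree = -1):
  height(6) = 1 + max(-1, -1) = 0
  height(20) = 1 + max(-1, -1) = 0
  height(17) = 1 + max(-1, 0) = 1
  height(16) = 1 + max(-1, 1) = 2
  height(7) = 1 + max(0, 2) = 3
  height(27) = 1 + max(-1, -1) = 0
  height(34) = 1 + max(-1, -1) = 0
  height(28) = 1 + max(0, 0) = 1
  height(26) = 1 + max(3, 1) = 4
Height = 4


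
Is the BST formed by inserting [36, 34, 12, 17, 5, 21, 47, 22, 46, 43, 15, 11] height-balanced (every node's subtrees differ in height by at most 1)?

Tree (level-order array): [36, 34, 47, 12, None, 46, None, 5, 17, 43, None, None, 11, 15, 21, None, None, None, None, None, None, None, 22]
Definition: a tree is height-balanced if, at every node, |h(left) - h(right)| <= 1 (empty subtree has height -1).
Bottom-up per-node check:
  node 11: h_left=-1, h_right=-1, diff=0 [OK], height=0
  node 5: h_left=-1, h_right=0, diff=1 [OK], height=1
  node 15: h_left=-1, h_right=-1, diff=0 [OK], height=0
  node 22: h_left=-1, h_right=-1, diff=0 [OK], height=0
  node 21: h_left=-1, h_right=0, diff=1 [OK], height=1
  node 17: h_left=0, h_right=1, diff=1 [OK], height=2
  node 12: h_left=1, h_right=2, diff=1 [OK], height=3
  node 34: h_left=3, h_right=-1, diff=4 [FAIL (|3--1|=4 > 1)], height=4
  node 43: h_left=-1, h_right=-1, diff=0 [OK], height=0
  node 46: h_left=0, h_right=-1, diff=1 [OK], height=1
  node 47: h_left=1, h_right=-1, diff=2 [FAIL (|1--1|=2 > 1)], height=2
  node 36: h_left=4, h_right=2, diff=2 [FAIL (|4-2|=2 > 1)], height=5
Node 34 violates the condition: |3 - -1| = 4 > 1.
Result: Not balanced


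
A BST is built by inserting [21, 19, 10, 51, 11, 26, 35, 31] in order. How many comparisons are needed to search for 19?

Search path for 19: 21 -> 19
Found: True
Comparisons: 2


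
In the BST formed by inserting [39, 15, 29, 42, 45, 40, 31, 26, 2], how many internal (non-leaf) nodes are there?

Tree built from: [39, 15, 29, 42, 45, 40, 31, 26, 2]
Tree (level-order array): [39, 15, 42, 2, 29, 40, 45, None, None, 26, 31]
Rule: An internal node has at least one child.
Per-node child counts:
  node 39: 2 child(ren)
  node 15: 2 child(ren)
  node 2: 0 child(ren)
  node 29: 2 child(ren)
  node 26: 0 child(ren)
  node 31: 0 child(ren)
  node 42: 2 child(ren)
  node 40: 0 child(ren)
  node 45: 0 child(ren)
Matching nodes: [39, 15, 29, 42]
Count of internal (non-leaf) nodes: 4


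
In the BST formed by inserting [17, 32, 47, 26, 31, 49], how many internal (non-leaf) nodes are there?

Tree built from: [17, 32, 47, 26, 31, 49]
Tree (level-order array): [17, None, 32, 26, 47, None, 31, None, 49]
Rule: An internal node has at least one child.
Per-node child counts:
  node 17: 1 child(ren)
  node 32: 2 child(ren)
  node 26: 1 child(ren)
  node 31: 0 child(ren)
  node 47: 1 child(ren)
  node 49: 0 child(ren)
Matching nodes: [17, 32, 26, 47]
Count of internal (non-leaf) nodes: 4


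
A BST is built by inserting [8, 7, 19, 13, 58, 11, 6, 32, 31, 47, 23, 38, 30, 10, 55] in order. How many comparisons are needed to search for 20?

Search path for 20: 8 -> 19 -> 58 -> 32 -> 31 -> 23
Found: False
Comparisons: 6


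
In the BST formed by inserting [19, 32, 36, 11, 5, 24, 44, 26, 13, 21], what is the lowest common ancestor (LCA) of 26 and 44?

Tree insertion order: [19, 32, 36, 11, 5, 24, 44, 26, 13, 21]
Tree (level-order array): [19, 11, 32, 5, 13, 24, 36, None, None, None, None, 21, 26, None, 44]
In a BST, the LCA of p=26, q=44 is the first node v on the
root-to-leaf path with p <= v <= q (go left if both < v, right if both > v).
Walk from root:
  at 19: both 26 and 44 > 19, go right
  at 32: 26 <= 32 <= 44, this is the LCA
LCA = 32


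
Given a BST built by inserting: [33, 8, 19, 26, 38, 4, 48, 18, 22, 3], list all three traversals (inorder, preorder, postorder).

Tree insertion order: [33, 8, 19, 26, 38, 4, 48, 18, 22, 3]
Tree (level-order array): [33, 8, 38, 4, 19, None, 48, 3, None, 18, 26, None, None, None, None, None, None, 22]
Inorder (L, root, R): [3, 4, 8, 18, 19, 22, 26, 33, 38, 48]
Preorder (root, L, R): [33, 8, 4, 3, 19, 18, 26, 22, 38, 48]
Postorder (L, R, root): [3, 4, 18, 22, 26, 19, 8, 48, 38, 33]


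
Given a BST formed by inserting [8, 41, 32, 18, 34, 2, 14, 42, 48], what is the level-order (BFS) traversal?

Tree insertion order: [8, 41, 32, 18, 34, 2, 14, 42, 48]
Tree (level-order array): [8, 2, 41, None, None, 32, 42, 18, 34, None, 48, 14]
BFS from the root, enqueuing left then right child of each popped node:
  queue [8] -> pop 8, enqueue [2, 41], visited so far: [8]
  queue [2, 41] -> pop 2, enqueue [none], visited so far: [8, 2]
  queue [41] -> pop 41, enqueue [32, 42], visited so far: [8, 2, 41]
  queue [32, 42] -> pop 32, enqueue [18, 34], visited so far: [8, 2, 41, 32]
  queue [42, 18, 34] -> pop 42, enqueue [48], visited so far: [8, 2, 41, 32, 42]
  queue [18, 34, 48] -> pop 18, enqueue [14], visited so far: [8, 2, 41, 32, 42, 18]
  queue [34, 48, 14] -> pop 34, enqueue [none], visited so far: [8, 2, 41, 32, 42, 18, 34]
  queue [48, 14] -> pop 48, enqueue [none], visited so far: [8, 2, 41, 32, 42, 18, 34, 48]
  queue [14] -> pop 14, enqueue [none], visited so far: [8, 2, 41, 32, 42, 18, 34, 48, 14]
Result: [8, 2, 41, 32, 42, 18, 34, 48, 14]
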